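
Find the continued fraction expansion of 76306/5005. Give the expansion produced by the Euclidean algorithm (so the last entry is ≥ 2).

76306 = 15·5005 + 1231
5005 = 4·1231 + 81
1231 = 15·81 + 16
81 = 5·16 + 1
16 = 16·1 + 0  (stop)
So 76306/5005 = [15; 4, 15, 5, 16].

[15; 4, 15, 5, 16]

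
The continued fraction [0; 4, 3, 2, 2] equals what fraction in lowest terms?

17/73

Using pₖ = aₖpₖ₋₁ + pₖ₋₂ and qₖ = aₖqₖ₋₁ + qₖ₋₂:
  k=0: a=0, p=0, q=1
  k=1: a=4, p=1, q=4
  k=2: a=3, p=3, q=13
  k=3: a=2, p=7, q=30
  k=4: a=2, p=17, q=73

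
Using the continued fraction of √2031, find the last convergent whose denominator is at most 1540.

60885/1351

√2031 = [45; 15, 90, …] (period length 2).
Convergents:
  p_0/q_0 = 45/1
  p_1/q_1 = 676/15
  p_2/q_2 = 60885/1351
  p_3/q_3 = 913951/20280
q_2 = 1351 ≤ 1540 < 20280 = q_3, so the answer is 60885/1351.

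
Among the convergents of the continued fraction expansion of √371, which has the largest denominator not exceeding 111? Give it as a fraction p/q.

1695/88

√371 = [19; 3, 1, 4, 1, 3, 38, …] (period length 6).
Convergents:
  p_0/q_0 = 19/1
  p_1/q_1 = 58/3
  p_2/q_2 = 77/4
  p_3/q_3 = 366/19
  p_4/q_4 = 443/23
  p_5/q_5 = 1695/88
  p_6/q_6 = 64853/3367
q_5 = 88 ≤ 111 < 3367 = q_6, so the answer is 1695/88.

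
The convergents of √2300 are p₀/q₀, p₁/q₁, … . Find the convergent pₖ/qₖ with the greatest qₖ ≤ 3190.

110448/2303

√2300 = [47; 1, 22, 1, 94, …] (period length 4).
Convergents:
  p_0/q_0 = 47/1
  p_1/q_1 = 48/1
  p_2/q_2 = 1103/23
  p_3/q_3 = 1151/24
  p_4/q_4 = 109297/2279
  p_5/q_5 = 110448/2303
  p_6/q_6 = 2539153/52945
q_5 = 2303 ≤ 3190 < 52945 = q_6, so the answer is 110448/2303.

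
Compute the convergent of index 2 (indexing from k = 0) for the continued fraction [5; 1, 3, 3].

23/4

Using pₖ = aₖpₖ₋₁ + pₖ₋₂, qₖ = aₖqₖ₋₁ + qₖ₋₂ (with p₋₁=1, p₋₂=0, q₋₁=0, q₋₂=1):
  k=0: a=5, p=5, q=1
  k=1: a=1, p=6, q=1
  k=2: a=3, p=23, q=4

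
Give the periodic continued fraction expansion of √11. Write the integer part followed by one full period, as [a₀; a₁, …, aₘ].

a₀ = ⌊√11⌋ = 3.
With m₀=0, d₀=1 and mₖ₊₁ = dₖaₖ − mₖ, dₖ₊₁ = (n − mₖ₊₁²)/dₖ, aₖ₊₁ = ⌊(a₀+mₖ₊₁)/dₖ₊₁⌋:
  k=1: m=3, d=2, a=3
  k=2: m=3, d=1, a=6
d=1 and a=2a₀=6 at k=2, so the next step gives (m, d) = (3, 2) again — its k=1 value — and the period has length 2.

[3; 3, 6]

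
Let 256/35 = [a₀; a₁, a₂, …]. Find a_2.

5

256 = 7·35 + 11   →  a_0 = 7
35 = 3·11 + 2   →  a_1 = 3
11 = 5·2 + 1   →  a_2 = 5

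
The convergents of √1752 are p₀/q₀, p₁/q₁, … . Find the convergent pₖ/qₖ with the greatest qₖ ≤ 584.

24277/580

√1752 = [41; 1, 5, 1, 82, …] (period length 4).
Convergents:
  p_0/q_0 = 41/1
  p_1/q_1 = 42/1
  p_2/q_2 = 251/6
  p_3/q_3 = 293/7
  p_4/q_4 = 24277/580
  p_5/q_5 = 24570/587
q_4 = 580 ≤ 584 < 587 = q_5, so the answer is 24277/580.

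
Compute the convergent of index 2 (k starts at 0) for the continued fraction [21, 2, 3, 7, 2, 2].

150/7

Using pₖ = aₖpₖ₋₁ + pₖ₋₂, qₖ = aₖqₖ₋₁ + qₖ₋₂ (with p₋₁=1, p₋₂=0, q₋₁=0, q₋₂=1):
  k=0: a=21, p=21, q=1
  k=1: a=2, p=43, q=2
  k=2: a=3, p=150, q=7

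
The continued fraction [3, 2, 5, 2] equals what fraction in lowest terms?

Using pₖ = aₖpₖ₋₁ + pₖ₋₂ and qₖ = aₖqₖ₋₁ + qₖ₋₂:
  k=0: a=3, p=3, q=1
  k=1: a=2, p=7, q=2
  k=2: a=5, p=38, q=11
  k=3: a=2, p=83, q=24

83/24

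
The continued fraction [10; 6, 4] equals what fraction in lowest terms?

Using pₖ = aₖpₖ₋₁ + pₖ₋₂ and qₖ = aₖqₖ₋₁ + qₖ₋₂:
  k=0: a=10, p=10, q=1
  k=1: a=6, p=61, q=6
  k=2: a=4, p=254, q=25

254/25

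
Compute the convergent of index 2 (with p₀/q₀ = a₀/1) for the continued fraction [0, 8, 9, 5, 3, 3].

Using pₖ = aₖpₖ₋₁ + pₖ₋₂, qₖ = aₖqₖ₋₁ + qₖ₋₂ (with p₋₁=1, p₋₂=0, q₋₁=0, q₋₂=1):
  k=0: a=0, p=0, q=1
  k=1: a=8, p=1, q=8
  k=2: a=9, p=9, q=73

9/73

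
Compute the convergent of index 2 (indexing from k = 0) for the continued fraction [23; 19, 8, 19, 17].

3527/153

Using pₖ = aₖpₖ₋₁ + pₖ₋₂, qₖ = aₖqₖ₋₁ + qₖ₋₂ (with p₋₁=1, p₋₂=0, q₋₁=0, q₋₂=1):
  k=0: a=23, p=23, q=1
  k=1: a=19, p=438, q=19
  k=2: a=8, p=3527, q=153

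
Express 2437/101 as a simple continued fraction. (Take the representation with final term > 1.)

2437 = 24·101 + 13
101 = 7·13 + 10
13 = 1·10 + 3
10 = 3·3 + 1
3 = 3·1 + 0  (stop)
So 2437/101 = [24; 7, 1, 3, 3].

[24; 7, 1, 3, 3]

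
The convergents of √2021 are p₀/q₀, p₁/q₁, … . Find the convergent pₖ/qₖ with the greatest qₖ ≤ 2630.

45495/1012

√2021 = [44; 1, 21, 2, 21, 1, 88, …] (period length 6).
Convergents:
  p_0/q_0 = 44/1
  p_1/q_1 = 45/1
  p_2/q_2 = 989/22
  p_3/q_3 = 2023/45
  p_4/q_4 = 43472/967
  p_5/q_5 = 45495/1012
  p_6/q_6 = 4047032/90023
q_5 = 1012 ≤ 2630 < 90023 = q_6, so the answer is 45495/1012.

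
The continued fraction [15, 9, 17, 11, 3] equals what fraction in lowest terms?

Using pₖ = aₖpₖ₋₁ + pₖ₋₂ and qₖ = aₖqₖ₋₁ + qₖ₋₂:
  k=0: a=15, p=15, q=1
  k=1: a=9, p=136, q=9
  k=2: a=17, p=2327, q=154
  k=3: a=11, p=25733, q=1703
  k=4: a=3, p=79526, q=5263

79526/5263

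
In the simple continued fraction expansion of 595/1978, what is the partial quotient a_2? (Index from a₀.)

3

595 = 0·1978 + 595   →  a_0 = 0
1978 = 3·595 + 193   →  a_1 = 3
595 = 3·193 + 16   →  a_2 = 3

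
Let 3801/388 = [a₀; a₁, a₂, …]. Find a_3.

1

3801 = 9·388 + 309   →  a_0 = 9
388 = 1·309 + 79   →  a_1 = 1
309 = 3·79 + 72   →  a_2 = 3
79 = 1·72 + 7   →  a_3 = 1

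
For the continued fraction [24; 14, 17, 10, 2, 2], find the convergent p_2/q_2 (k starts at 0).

Using pₖ = aₖpₖ₋₁ + pₖ₋₂, qₖ = aₖqₖ₋₁ + qₖ₋₂ (with p₋₁=1, p₋₂=0, q₋₁=0, q₋₂=1):
  k=0: a=24, p=24, q=1
  k=1: a=14, p=337, q=14
  k=2: a=17, p=5753, q=239

5753/239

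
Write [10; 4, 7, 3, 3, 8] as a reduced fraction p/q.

25676/2507

Fold from the inside: start with 8/1.
  3 + 1/8 = 25/8
  3 + 8/25 = 83/25
  7 + 25/83 = 606/83
  4 + 83/606 = 2507/606
  10 + 606/2507 = 25676/2507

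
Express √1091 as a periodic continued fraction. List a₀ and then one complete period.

a₀ = ⌊√1091⌋ = 33.
With m₀=0, d₀=1 and mₖ₊₁ = dₖaₖ − mₖ, dₖ₊₁ = (n − mₖ₊₁²)/dₖ, aₖ₊₁ = ⌊(a₀+mₖ₊₁)/dₖ₊₁⌋:
  k=1: m=33, d=2, a=33
  k=2: m=33, d=1, a=66
d=1 and a=2a₀=66 at k=2, so the next step gives (m, d) = (33, 2) again — its k=1 value — and the period has length 2.

[33; 33, 66]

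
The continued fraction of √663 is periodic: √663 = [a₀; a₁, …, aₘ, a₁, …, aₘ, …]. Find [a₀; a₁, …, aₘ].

a₀ = ⌊√663⌋ = 25.
With m₀=0, d₀=1 and mₖ₊₁ = dₖaₖ − mₖ, dₖ₊₁ = (n − mₖ₊₁²)/dₖ, aₖ₊₁ = ⌊(a₀+mₖ₊₁)/dₖ₊₁⌋:
  k=1: m=25, d=38, a=1
  k=2: m=13, d=13, a=2
  k=3: m=13, d=38, a=1
  k=4: m=25, d=1, a=50
d=1 and a=2a₀=50 at k=4, so the next step gives (m, d) = (25, 38) again — its k=1 value — and the period has length 4.

[25; 1, 2, 1, 50]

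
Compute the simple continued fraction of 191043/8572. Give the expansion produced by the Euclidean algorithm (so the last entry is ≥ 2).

191043 = 22·8572 + 2459
8572 = 3·2459 + 1195
2459 = 2·1195 + 69
1195 = 17·69 + 22
69 = 3·22 + 3
22 = 7·3 + 1
3 = 3·1 + 0  (stop)
So 191043/8572 = [22; 3, 2, 17, 3, 7, 3].

[22; 3, 2, 17, 3, 7, 3]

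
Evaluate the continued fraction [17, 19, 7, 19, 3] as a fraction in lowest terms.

133502/7829

Using pₖ = aₖpₖ₋₁ + pₖ₋₂ and qₖ = aₖqₖ₋₁ + qₖ₋₂:
  k=0: a=17, p=17, q=1
  k=1: a=19, p=324, q=19
  k=2: a=7, p=2285, q=134
  k=3: a=19, p=43739, q=2565
  k=4: a=3, p=133502, q=7829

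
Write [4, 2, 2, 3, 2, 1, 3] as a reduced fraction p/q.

913/207

Fold from the inside: start with 3/1.
  1 + 1/3 = 4/3
  2 + 3/4 = 11/4
  3 + 4/11 = 37/11
  2 + 11/37 = 85/37
  2 + 37/85 = 207/85
  4 + 85/207 = 913/207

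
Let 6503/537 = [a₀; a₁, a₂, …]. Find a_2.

6503 = 12·537 + 59   →  a_0 = 12
537 = 9·59 + 6   →  a_1 = 9
59 = 9·6 + 5   →  a_2 = 9

9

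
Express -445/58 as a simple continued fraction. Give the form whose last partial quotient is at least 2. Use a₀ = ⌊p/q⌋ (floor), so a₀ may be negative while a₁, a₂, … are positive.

-445 = -8×58 + 19
58 = 3×19 + 1
19 = 19×1 + 0  (stop)
So -445/58 = [-8; 3, 19].

[-8; 3, 19]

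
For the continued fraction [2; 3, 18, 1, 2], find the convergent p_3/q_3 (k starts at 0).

Using pₖ = aₖpₖ₋₁ + pₖ₋₂, qₖ = aₖqₖ₋₁ + qₖ₋₂ (with p₋₁=1, p₋₂=0, q₋₁=0, q₋₂=1):
  k=0: a=2, p=2, q=1
  k=1: a=3, p=7, q=3
  k=2: a=18, p=128, q=55
  k=3: a=1, p=135, q=58

135/58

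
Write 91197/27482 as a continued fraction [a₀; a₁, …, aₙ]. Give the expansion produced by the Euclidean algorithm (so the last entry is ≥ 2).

91197 = 3×27482 + 8751
27482 = 3×8751 + 1229
8751 = 7×1229 + 148
1229 = 8×148 + 45
148 = 3×45 + 13
45 = 3×13 + 6
13 = 2×6 + 1
6 = 6×1 + 0  (stop)
So 91197/27482 = [3; 3, 7, 8, 3, 3, 2, 6].

[3; 3, 7, 8, 3, 3, 2, 6]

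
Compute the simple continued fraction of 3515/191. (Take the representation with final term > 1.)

[18; 2, 2, 12, 3]

3515 = 18×191 + 77
191 = 2×77 + 37
77 = 2×37 + 3
37 = 12×3 + 1
3 = 3×1 + 0  (stop)
So 3515/191 = [18; 2, 2, 12, 3].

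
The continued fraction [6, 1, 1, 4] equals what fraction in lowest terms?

59/9

Fold from the inside: start with 4/1.
  1 + 1/4 = 5/4
  1 + 4/5 = 9/5
  6 + 5/9 = 59/9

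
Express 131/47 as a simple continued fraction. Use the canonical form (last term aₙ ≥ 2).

131 = 2×47 + 37
47 = 1×37 + 10
37 = 3×10 + 7
10 = 1×7 + 3
7 = 2×3 + 1
3 = 3×1 + 0  (stop)
So 131/47 = [2; 1, 3, 1, 2, 3].

[2; 1, 3, 1, 2, 3]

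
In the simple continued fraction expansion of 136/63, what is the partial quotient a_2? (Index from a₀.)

136 = 2·63 + 10   →  a_0 = 2
63 = 6·10 + 3   →  a_1 = 6
10 = 3·3 + 1   →  a_2 = 3

3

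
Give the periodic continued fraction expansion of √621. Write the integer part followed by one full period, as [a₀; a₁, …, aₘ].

[24; 1, 11, 2, 11, 1, 48]

a₀ = ⌊√621⌋ = 24.
With m₀=0, d₀=1 and mₖ₊₁ = dₖaₖ − mₖ, dₖ₊₁ = (n − mₖ₊₁²)/dₖ, aₖ₊₁ = ⌊(a₀+mₖ₊₁)/dₖ₊₁⌋:
  k=1: m=24, d=45, a=1
  k=2: m=21, d=4, a=11
  k=3: m=23, d=23, a=2
  k=4: m=23, d=4, a=11
  k=5: m=21, d=45, a=1
  k=6: m=24, d=1, a=48
d=1 and a=2a₀=48 at k=6, so the next step gives (m, d) = (24, 45) again — its k=1 value — and the period has length 6.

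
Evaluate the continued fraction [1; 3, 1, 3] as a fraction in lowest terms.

Fold from the inside: start with 3/1.
  1 + 1/3 = 4/3
  3 + 3/4 = 15/4
  1 + 4/15 = 19/15

19/15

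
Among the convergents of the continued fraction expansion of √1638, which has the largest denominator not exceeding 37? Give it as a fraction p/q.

√1638 = [40; 2, 8, 2, 80, …] (period length 4).
Convergents:
  p_0/q_0 = 40/1
  p_1/q_1 = 81/2
  p_2/q_2 = 688/17
  p_3/q_3 = 1457/36
  p_4/q_4 = 117248/2897
q_3 = 36 ≤ 37 < 2897 = q_4, so the answer is 1457/36.

1457/36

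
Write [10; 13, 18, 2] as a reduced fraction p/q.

4867/483

Fold from the inside: start with 2/1.
  18 + 1/2 = 37/2
  13 + 2/37 = 483/37
  10 + 37/483 = 4867/483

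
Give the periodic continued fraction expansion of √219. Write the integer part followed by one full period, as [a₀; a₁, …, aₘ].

a₀ = ⌊√219⌋ = 14.
With m₀=0, d₀=1 and mₖ₊₁ = dₖaₖ − mₖ, dₖ₊₁ = (n − mₖ₊₁²)/dₖ, aₖ₊₁ = ⌊(a₀+mₖ₊₁)/dₖ₊₁⌋:
  k=1: m=14, d=23, a=1
  k=2: m=9, d=6, a=3
  k=3: m=9, d=23, a=1
  k=4: m=14, d=1, a=28
d=1 and a=2a₀=28 at k=4, so the next step gives (m, d) = (14, 23) again — its k=1 value — and the period has length 4.

[14; 1, 3, 1, 28]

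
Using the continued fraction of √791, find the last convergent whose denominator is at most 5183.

101249/3600

√791 = [28; 8, 56, …] (period length 2).
Convergents:
  p_0/q_0 = 28/1
  p_1/q_1 = 225/8
  p_2/q_2 = 12628/449
  p_3/q_3 = 101249/3600
  p_4/q_4 = 5682572/202049
q_3 = 3600 ≤ 5183 < 202049 = q_4, so the answer is 101249/3600.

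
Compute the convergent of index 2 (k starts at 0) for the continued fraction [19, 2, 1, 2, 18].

58/3

Using pₖ = aₖpₖ₋₁ + pₖ₋₂, qₖ = aₖqₖ₋₁ + qₖ₋₂ (with p₋₁=1, p₋₂=0, q₋₁=0, q₋₂=1):
  k=0: a=19, p=19, q=1
  k=1: a=2, p=39, q=2
  k=2: a=1, p=58, q=3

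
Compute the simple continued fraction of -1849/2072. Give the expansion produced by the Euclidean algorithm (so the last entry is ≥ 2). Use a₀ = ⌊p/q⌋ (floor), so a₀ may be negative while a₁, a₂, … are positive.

[-1; 9, 3, 2, 3, 9]

-1849 = -1*2072 + 223
2072 = 9*223 + 65
223 = 3*65 + 28
65 = 2*28 + 9
28 = 3*9 + 1
9 = 9*1 + 0  (stop)
So -1849/2072 = [-1; 9, 3, 2, 3, 9].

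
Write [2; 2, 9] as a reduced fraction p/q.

Using pₖ = aₖpₖ₋₁ + pₖ₋₂ and qₖ = aₖqₖ₋₁ + qₖ₋₂:
  k=0: a=2, p=2, q=1
  k=1: a=2, p=5, q=2
  k=2: a=9, p=47, q=19

47/19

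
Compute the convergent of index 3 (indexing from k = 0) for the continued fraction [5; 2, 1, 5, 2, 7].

Using pₖ = aₖpₖ₋₁ + pₖ₋₂, qₖ = aₖqₖ₋₁ + qₖ₋₂ (with p₋₁=1, p₋₂=0, q₋₁=0, q₋₂=1):
  k=0: a=5, p=5, q=1
  k=1: a=2, p=11, q=2
  k=2: a=1, p=16, q=3
  k=3: a=5, p=91, q=17

91/17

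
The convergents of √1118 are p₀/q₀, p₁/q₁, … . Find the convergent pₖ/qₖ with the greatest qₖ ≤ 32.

√1118 = [33; 2, 3, 2, 3, 2, 66, …] (period length 6).
Convergents:
  p_0/q_0 = 33/1
  p_1/q_1 = 67/2
  p_2/q_2 = 234/7
  p_3/q_3 = 535/16
  p_4/q_4 = 1839/55
q_3 = 16 ≤ 32 < 55 = q_4, so the answer is 535/16.

535/16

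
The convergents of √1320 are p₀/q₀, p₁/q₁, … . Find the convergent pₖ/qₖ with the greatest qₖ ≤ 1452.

23761/654

√1320 = [36; 3, 72, …] (period length 2).
Convergents:
  p_0/q_0 = 36/1
  p_1/q_1 = 109/3
  p_2/q_2 = 7884/217
  p_3/q_3 = 23761/654
  p_4/q_4 = 1718676/47305
q_3 = 654 ≤ 1452 < 47305 = q_4, so the answer is 23761/654.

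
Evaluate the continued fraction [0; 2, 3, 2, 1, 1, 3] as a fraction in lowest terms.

61/140

Using pₖ = aₖpₖ₋₁ + pₖ₋₂ and qₖ = aₖqₖ₋₁ + qₖ₋₂:
  k=0: a=0, p=0, q=1
  k=1: a=2, p=1, q=2
  k=2: a=3, p=3, q=7
  k=3: a=2, p=7, q=16
  k=4: a=1, p=10, q=23
  k=5: a=1, p=17, q=39
  k=6: a=3, p=61, q=140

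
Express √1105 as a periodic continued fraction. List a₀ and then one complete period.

a₀ = ⌊√1105⌋ = 33.
With m₀=0, d₀=1 and mₖ₊₁ = dₖaₖ − mₖ, dₖ₊₁ = (n − mₖ₊₁²)/dₖ, aₖ₊₁ = ⌊(a₀+mₖ₊₁)/dₖ₊₁⌋:
  k=1: m=33, d=16, a=4
  k=2: m=31, d=9, a=7
  k=3: m=32, d=9, a=7
  k=4: m=31, d=16, a=4
  k=5: m=33, d=1, a=66
d=1 and a=2a₀=66 at k=5, so the next step gives (m, d) = (33, 16) again — its k=1 value — and the period has length 5.

[33; 4, 7, 7, 4, 66]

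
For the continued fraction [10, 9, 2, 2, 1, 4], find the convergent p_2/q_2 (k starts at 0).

192/19

Using pₖ = aₖpₖ₋₁ + pₖ₋₂, qₖ = aₖqₖ₋₁ + qₖ₋₂ (with p₋₁=1, p₋₂=0, q₋₁=0, q₋₂=1):
  k=0: a=10, p=10, q=1
  k=1: a=9, p=91, q=9
  k=2: a=2, p=192, q=19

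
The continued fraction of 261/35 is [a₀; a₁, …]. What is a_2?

5

261 = 7·35 + 16   →  a_0 = 7
35 = 2·16 + 3   →  a_1 = 2
16 = 5·3 + 1   →  a_2 = 5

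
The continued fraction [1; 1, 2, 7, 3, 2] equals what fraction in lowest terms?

Fold from the inside: start with 2/1.
  3 + 1/2 = 7/2
  7 + 2/7 = 51/7
  2 + 7/51 = 109/51
  1 + 51/109 = 160/109
  1 + 109/160 = 269/160

269/160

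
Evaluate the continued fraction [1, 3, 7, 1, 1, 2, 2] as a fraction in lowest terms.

376/285

Fold from the inside: start with 2/1.
  2 + 1/2 = 5/2
  1 + 2/5 = 7/5
  1 + 5/7 = 12/7
  7 + 7/12 = 91/12
  3 + 12/91 = 285/91
  1 + 91/285 = 376/285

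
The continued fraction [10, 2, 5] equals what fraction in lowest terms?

Fold from the inside: start with 5/1.
  2 + 1/5 = 11/5
  10 + 5/11 = 115/11

115/11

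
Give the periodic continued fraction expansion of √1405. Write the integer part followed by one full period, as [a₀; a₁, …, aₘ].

a₀ = ⌊√1405⌋ = 37.
With m₀=0, d₀=1 and mₖ₊₁ = dₖaₖ − mₖ, dₖ₊₁ = (n − mₖ₊₁²)/dₖ, aₖ₊₁ = ⌊(a₀+mₖ₊₁)/dₖ₊₁⌋:
  k=1: m=37, d=36, a=2
  k=2: m=35, d=5, a=14
  k=3: m=35, d=36, a=2
  k=4: m=37, d=1, a=74
d=1 and a=2a₀=74 at k=4, so the next step gives (m, d) = (37, 36) again — its k=1 value — and the period has length 4.

[37; 2, 14, 2, 74]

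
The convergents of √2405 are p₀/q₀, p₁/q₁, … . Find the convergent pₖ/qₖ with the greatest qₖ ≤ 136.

√2405 = [49; 24, 1, 1, 24, 98, …] (period length 5).
Convergents:
  p_0/q_0 = 49/1
  p_1/q_1 = 1177/24
  p_2/q_2 = 1226/25
  p_3/q_3 = 2403/49
  p_4/q_4 = 58898/1201
q_3 = 49 ≤ 136 < 1201 = q_4, so the answer is 2403/49.

2403/49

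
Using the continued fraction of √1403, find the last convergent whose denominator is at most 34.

412/11

√1403 = [37; 2, 5, 3, 1, 3, 5, 2, 74, …] (period length 8).
Convergents:
  p_0/q_0 = 37/1
  p_1/q_1 = 75/2
  p_2/q_2 = 412/11
  p_3/q_3 = 1311/35
q_2 = 11 ≤ 34 < 35 = q_3, so the answer is 412/11.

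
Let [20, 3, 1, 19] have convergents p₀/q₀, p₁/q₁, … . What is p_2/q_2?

81/4

Using pₖ = aₖpₖ₋₁ + pₖ₋₂, qₖ = aₖqₖ₋₁ + qₖ₋₂ (with p₋₁=1, p₋₂=0, q₋₁=0, q₋₂=1):
  k=0: a=20, p=20, q=1
  k=1: a=3, p=61, q=3
  k=2: a=1, p=81, q=4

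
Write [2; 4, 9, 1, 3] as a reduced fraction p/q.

359/160

Fold from the inside: start with 3/1.
  1 + 1/3 = 4/3
  9 + 3/4 = 39/4
  4 + 4/39 = 160/39
  2 + 39/160 = 359/160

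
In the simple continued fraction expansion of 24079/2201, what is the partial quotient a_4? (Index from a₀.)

2

24079 = 10·2201 + 2069   →  a_0 = 10
2201 = 1·2069 + 132   →  a_1 = 1
2069 = 15·132 + 89   →  a_2 = 15
132 = 1·89 + 43   →  a_3 = 1
89 = 2·43 + 3   →  a_4 = 2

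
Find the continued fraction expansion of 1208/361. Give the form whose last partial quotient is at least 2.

[3; 2, 1, 7, 1, 13]

1208 = 3*361 + 125
361 = 2*125 + 111
125 = 1*111 + 14
111 = 7*14 + 13
14 = 1*13 + 1
13 = 13*1 + 0  (stop)
So 1208/361 = [3; 2, 1, 7, 1, 13].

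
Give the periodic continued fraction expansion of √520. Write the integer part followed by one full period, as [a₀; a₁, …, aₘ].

[22; 1, 4, 11, 4, 1, 44]

a₀ = ⌊√520⌋ = 22.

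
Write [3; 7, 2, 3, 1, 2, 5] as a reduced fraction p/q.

3125/997

Using pₖ = aₖpₖ₋₁ + pₖ₋₂ and qₖ = aₖqₖ₋₁ + qₖ₋₂:
  k=0: a=3, p=3, q=1
  k=1: a=7, p=22, q=7
  k=2: a=2, p=47, q=15
  k=3: a=3, p=163, q=52
  k=4: a=1, p=210, q=67
  k=5: a=2, p=583, q=186
  k=6: a=5, p=3125, q=997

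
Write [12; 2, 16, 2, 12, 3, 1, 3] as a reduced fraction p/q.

Fold from the inside: start with 3/1.
  1 + 1/3 = 4/3
  3 + 3/4 = 15/4
  12 + 4/15 = 184/15
  2 + 15/184 = 383/184
  16 + 184/383 = 6312/383
  2 + 383/6312 = 13007/6312
  12 + 6312/13007 = 162396/13007

162396/13007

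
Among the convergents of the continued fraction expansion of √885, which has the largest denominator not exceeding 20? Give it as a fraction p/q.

119/4

√885 = [29; 1, 2, 1, 58, …] (period length 4).
Convergents:
  p_0/q_0 = 29/1
  p_1/q_1 = 30/1
  p_2/q_2 = 89/3
  p_3/q_3 = 119/4
  p_4/q_4 = 6991/235
q_3 = 4 ≤ 20 < 235 = q_4, so the answer is 119/4.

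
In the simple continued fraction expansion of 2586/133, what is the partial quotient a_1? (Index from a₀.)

2586 = 19·133 + 59   →  a_0 = 19
133 = 2·59 + 15   →  a_1 = 2

2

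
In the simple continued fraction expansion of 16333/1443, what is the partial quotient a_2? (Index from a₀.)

7

16333 = 11·1443 + 460   →  a_0 = 11
1443 = 3·460 + 63   →  a_1 = 3
460 = 7·63 + 19   →  a_2 = 7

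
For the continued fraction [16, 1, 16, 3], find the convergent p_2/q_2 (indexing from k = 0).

Using pₖ = aₖpₖ₋₁ + pₖ₋₂, qₖ = aₖqₖ₋₁ + qₖ₋₂ (with p₋₁=1, p₋₂=0, q₋₁=0, q₋₂=1):
  k=0: a=16, p=16, q=1
  k=1: a=1, p=17, q=1
  k=2: a=16, p=288, q=17

288/17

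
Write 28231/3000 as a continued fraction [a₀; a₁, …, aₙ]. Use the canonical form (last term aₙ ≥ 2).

[9; 2, 2, 3, 2, 8, 9]

28231 = 9×3000 + 1231
3000 = 2×1231 + 538
1231 = 2×538 + 155
538 = 3×155 + 73
155 = 2×73 + 9
73 = 8×9 + 1
9 = 9×1 + 0  (stop)
So 28231/3000 = [9; 2, 2, 3, 2, 8, 9].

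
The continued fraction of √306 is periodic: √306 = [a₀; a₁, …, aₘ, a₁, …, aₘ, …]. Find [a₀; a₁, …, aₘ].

[17; 2, 34]

a₀ = ⌊√306⌋ = 17.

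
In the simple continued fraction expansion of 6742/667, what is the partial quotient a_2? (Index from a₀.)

3

6742 = 10·667 + 72   →  a_0 = 10
667 = 9·72 + 19   →  a_1 = 9
72 = 3·19 + 15   →  a_2 = 3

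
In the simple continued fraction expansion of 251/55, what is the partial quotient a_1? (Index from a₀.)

1

251 = 4·55 + 31   →  a_0 = 4
55 = 1·31 + 24   →  a_1 = 1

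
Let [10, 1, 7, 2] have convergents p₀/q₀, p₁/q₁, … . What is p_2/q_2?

87/8

Using pₖ = aₖpₖ₋₁ + pₖ₋₂, qₖ = aₖqₖ₋₁ + qₖ₋₂ (with p₋₁=1, p₋₂=0, q₋₁=0, q₋₂=1):
  k=0: a=10, p=10, q=1
  k=1: a=1, p=11, q=1
  k=2: a=7, p=87, q=8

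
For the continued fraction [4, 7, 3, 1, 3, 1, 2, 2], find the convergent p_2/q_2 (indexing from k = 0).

Using pₖ = aₖpₖ₋₁ + pₖ₋₂, qₖ = aₖqₖ₋₁ + qₖ₋₂ (with p₋₁=1, p₋₂=0, q₋₁=0, q₋₂=1):
  k=0: a=4, p=4, q=1
  k=1: a=7, p=29, q=7
  k=2: a=3, p=91, q=22

91/22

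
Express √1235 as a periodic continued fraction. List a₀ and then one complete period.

[35; 7, 70]

a₀ = ⌊√1235⌋ = 35.
With m₀=0, d₀=1 and mₖ₊₁ = dₖaₖ − mₖ, dₖ₊₁ = (n − mₖ₊₁²)/dₖ, aₖ₊₁ = ⌊(a₀+mₖ₊₁)/dₖ₊₁⌋:
  k=1: m=35, d=10, a=7
  k=2: m=35, d=1, a=70
d=1 and a=2a₀=70 at k=2, so the next step gives (m, d) = (35, 10) again — its k=1 value — and the period has length 2.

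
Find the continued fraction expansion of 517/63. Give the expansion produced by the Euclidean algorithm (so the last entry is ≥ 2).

517 = 8·63 + 13
63 = 4·13 + 11
13 = 1·11 + 2
11 = 5·2 + 1
2 = 2·1 + 0  (stop)
So 517/63 = [8; 4, 1, 5, 2].

[8; 4, 1, 5, 2]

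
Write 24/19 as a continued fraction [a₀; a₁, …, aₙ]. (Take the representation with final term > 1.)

[1; 3, 1, 4]

24 = 1*19 + 5
19 = 3*5 + 4
5 = 1*4 + 1
4 = 4*1 + 0  (stop)
So 24/19 = [1; 3, 1, 4].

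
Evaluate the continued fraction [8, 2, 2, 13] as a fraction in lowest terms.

Fold from the inside: start with 13/1.
  2 + 1/13 = 27/13
  2 + 13/27 = 67/27
  8 + 27/67 = 563/67

563/67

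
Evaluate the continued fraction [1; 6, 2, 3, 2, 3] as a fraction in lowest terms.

Using pₖ = aₖpₖ₋₁ + pₖ₋₂ and qₖ = aₖqₖ₋₁ + qₖ₋₂:
  k=0: a=1, p=1, q=1
  k=1: a=6, p=7, q=6
  k=2: a=2, p=15, q=13
  k=3: a=3, p=52, q=45
  k=4: a=2, p=119, q=103
  k=5: a=3, p=409, q=354

409/354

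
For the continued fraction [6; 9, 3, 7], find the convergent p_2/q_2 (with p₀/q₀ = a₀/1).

Using pₖ = aₖpₖ₋₁ + pₖ₋₂, qₖ = aₖqₖ₋₁ + qₖ₋₂ (with p₋₁=1, p₋₂=0, q₋₁=0, q₋₂=1):
  k=0: a=6, p=6, q=1
  k=1: a=9, p=55, q=9
  k=2: a=3, p=171, q=28

171/28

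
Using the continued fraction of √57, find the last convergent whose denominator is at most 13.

83/11

√57 = [7; 1, 1, 4, 1, 1, 14, …] (period length 6).
Convergents:
  p_0/q_0 = 7/1
  p_1/q_1 = 8/1
  p_2/q_2 = 15/2
  p_3/q_3 = 68/9
  p_4/q_4 = 83/11
  p_5/q_5 = 151/20
q_4 = 11 ≤ 13 < 20 = q_5, so the answer is 83/11.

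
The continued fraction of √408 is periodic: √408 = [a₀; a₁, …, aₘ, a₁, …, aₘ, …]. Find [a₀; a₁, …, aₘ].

a₀ = ⌊√408⌋ = 20.
With m₀=0, d₀=1 and mₖ₊₁ = dₖaₖ − mₖ, dₖ₊₁ = (n − mₖ₊₁²)/dₖ, aₖ₊₁ = ⌊(a₀+mₖ₊₁)/dₖ₊₁⌋:
  k=1: m=20, d=8, a=5
  k=2: m=20, d=1, a=40
d=1 and a=2a₀=40 at k=2, so the next step gives (m, d) = (20, 8) again — its k=1 value — and the period has length 2.

[20; 5, 40]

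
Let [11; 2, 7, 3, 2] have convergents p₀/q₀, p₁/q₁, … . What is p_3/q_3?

539/47

Using pₖ = aₖpₖ₋₁ + pₖ₋₂, qₖ = aₖqₖ₋₁ + qₖ₋₂ (with p₋₁=1, p₋₂=0, q₋₁=0, q₋₂=1):
  k=0: a=11, p=11, q=1
  k=1: a=2, p=23, q=2
  k=2: a=7, p=172, q=15
  k=3: a=3, p=539, q=47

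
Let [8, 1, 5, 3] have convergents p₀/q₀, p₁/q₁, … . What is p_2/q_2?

53/6

Using pₖ = aₖpₖ₋₁ + pₖ₋₂, qₖ = aₖqₖ₋₁ + qₖ₋₂ (with p₋₁=1, p₋₂=0, q₋₁=0, q₋₂=1):
  k=0: a=8, p=8, q=1
  k=1: a=1, p=9, q=1
  k=2: a=5, p=53, q=6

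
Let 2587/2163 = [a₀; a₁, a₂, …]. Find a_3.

1

2587 = 1·2163 + 424   →  a_0 = 1
2163 = 5·424 + 43   →  a_1 = 5
424 = 9·43 + 37   →  a_2 = 9
43 = 1·37 + 6   →  a_3 = 1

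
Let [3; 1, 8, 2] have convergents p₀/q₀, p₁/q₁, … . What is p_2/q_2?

Using pₖ = aₖpₖ₋₁ + pₖ₋₂, qₖ = aₖqₖ₋₁ + qₖ₋₂ (with p₋₁=1, p₋₂=0, q₋₁=0, q₋₂=1):
  k=0: a=3, p=3, q=1
  k=1: a=1, p=4, q=1
  k=2: a=8, p=35, q=9

35/9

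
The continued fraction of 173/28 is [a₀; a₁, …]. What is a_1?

173 = 6·28 + 5   →  a_0 = 6
28 = 5·5 + 3   →  a_1 = 5

5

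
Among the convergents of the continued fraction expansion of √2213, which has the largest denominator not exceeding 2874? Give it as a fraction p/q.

√2213 = [47; 23, 1, 1, 23, 94, …] (period length 5).
Convergents:
  p_0/q_0 = 47/1
  p_1/q_1 = 1082/23
  p_2/q_2 = 1129/24
  p_3/q_3 = 2211/47
  p_4/q_4 = 51982/1105
  p_5/q_5 = 4888519/103917
q_4 = 1105 ≤ 2874 < 103917 = q_5, so the answer is 51982/1105.

51982/1105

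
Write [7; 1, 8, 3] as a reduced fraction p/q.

221/28

Using pₖ = aₖpₖ₋₁ + pₖ₋₂ and qₖ = aₖqₖ₋₁ + qₖ₋₂:
  k=0: a=7, p=7, q=1
  k=1: a=1, p=8, q=1
  k=2: a=8, p=71, q=9
  k=3: a=3, p=221, q=28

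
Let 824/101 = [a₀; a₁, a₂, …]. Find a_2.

3

824 = 8·101 + 16   →  a_0 = 8
101 = 6·16 + 5   →  a_1 = 6
16 = 3·5 + 1   →  a_2 = 3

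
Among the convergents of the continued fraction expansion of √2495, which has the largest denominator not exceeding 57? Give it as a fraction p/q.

999/20

√2495 = [49; 1, 18, 1, 98, …] (period length 4).
Convergents:
  p_0/q_0 = 49/1
  p_1/q_1 = 50/1
  p_2/q_2 = 949/19
  p_3/q_3 = 999/20
  p_4/q_4 = 98851/1979
q_3 = 20 ≤ 57 < 1979 = q_4, so the answer is 999/20.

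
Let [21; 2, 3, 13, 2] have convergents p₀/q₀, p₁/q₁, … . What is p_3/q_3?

Using pₖ = aₖpₖ₋₁ + pₖ₋₂, qₖ = aₖqₖ₋₁ + qₖ₋₂ (with p₋₁=1, p₋₂=0, q₋₁=0, q₋₂=1):
  k=0: a=21, p=21, q=1
  k=1: a=2, p=43, q=2
  k=2: a=3, p=150, q=7
  k=3: a=13, p=1993, q=93

1993/93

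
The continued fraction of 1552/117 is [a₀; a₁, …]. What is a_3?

3

1552 = 13·117 + 31   →  a_0 = 13
117 = 3·31 + 24   →  a_1 = 3
31 = 1·24 + 7   →  a_2 = 1
24 = 3·7 + 3   →  a_3 = 3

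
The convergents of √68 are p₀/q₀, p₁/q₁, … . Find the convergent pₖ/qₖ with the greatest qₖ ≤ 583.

√68 = [8; 4, 16, …] (period length 2).
Convergents:
  p_0/q_0 = 8/1
  p_1/q_1 = 33/4
  p_2/q_2 = 536/65
  p_3/q_3 = 2177/264
  p_4/q_4 = 35368/4289
q_3 = 264 ≤ 583 < 4289 = q_4, so the answer is 2177/264.

2177/264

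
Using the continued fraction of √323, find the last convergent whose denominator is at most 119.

√323 = [17; 1, 34, …] (period length 2).
Convergents:
  p_0/q_0 = 17/1
  p_1/q_1 = 18/1
  p_2/q_2 = 629/35
  p_3/q_3 = 647/36
  p_4/q_4 = 22627/1259
q_3 = 36 ≤ 119 < 1259 = q_4, so the answer is 647/36.

647/36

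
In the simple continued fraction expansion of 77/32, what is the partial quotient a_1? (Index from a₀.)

77 = 2·32 + 13   →  a_0 = 2
32 = 2·13 + 6   →  a_1 = 2

2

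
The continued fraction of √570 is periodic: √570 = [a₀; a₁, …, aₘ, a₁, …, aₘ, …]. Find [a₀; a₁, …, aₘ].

[23; 1, 6, 1, 46]

a₀ = ⌊√570⌋ = 23.
With m₀=0, d₀=1 and mₖ₊₁ = dₖaₖ − mₖ, dₖ₊₁ = (n − mₖ₊₁²)/dₖ, aₖ₊₁ = ⌊(a₀+mₖ₊₁)/dₖ₊₁⌋:
  k=1: m=23, d=41, a=1
  k=2: m=18, d=6, a=6
  k=3: m=18, d=41, a=1
  k=4: m=23, d=1, a=46
d=1 and a=2a₀=46 at k=4, so the next step gives (m, d) = (23, 41) again — its k=1 value — and the period has length 4.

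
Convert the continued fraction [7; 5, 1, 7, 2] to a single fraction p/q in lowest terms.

Fold from the inside: start with 2/1.
  7 + 1/2 = 15/2
  1 + 2/15 = 17/15
  5 + 15/17 = 100/17
  7 + 17/100 = 717/100

717/100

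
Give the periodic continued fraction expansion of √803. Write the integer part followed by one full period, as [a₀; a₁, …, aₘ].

[28; 2, 1, 27, 1, 2, 56]

a₀ = ⌊√803⌋ = 28.
With m₀=0, d₀=1 and mₖ₊₁ = dₖaₖ − mₖ, dₖ₊₁ = (n − mₖ₊₁²)/dₖ, aₖ₊₁ = ⌊(a₀+mₖ₊₁)/dₖ₊₁⌋:
  k=1: m=28, d=19, a=2
  k=2: m=10, d=37, a=1
  k=3: m=27, d=2, a=27
  k=4: m=27, d=37, a=1
  k=5: m=10, d=19, a=2
  k=6: m=28, d=1, a=56
d=1 and a=2a₀=56 at k=6, so the next step gives (m, d) = (28, 19) again — its k=1 value — and the period has length 6.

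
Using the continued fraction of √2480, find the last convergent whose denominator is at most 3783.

124001/2490

√2480 = [49; 1, 3, 1, 98, …] (period length 4).
Convergents:
  p_0/q_0 = 49/1
  p_1/q_1 = 50/1
  p_2/q_2 = 199/4
  p_3/q_3 = 249/5
  p_4/q_4 = 24601/494
  p_5/q_5 = 24850/499
  p_6/q_6 = 99151/1991
  p_7/q_7 = 124001/2490
  p_8/q_8 = 12251249/246011
q_7 = 2490 ≤ 3783 < 246011 = q_8, so the answer is 124001/2490.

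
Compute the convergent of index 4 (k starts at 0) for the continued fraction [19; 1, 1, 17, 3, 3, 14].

Using pₖ = aₖpₖ₋₁ + pₖ₋₂, qₖ = aₖqₖ₋₁ + qₖ₋₂ (with p₋₁=1, p₋₂=0, q₋₁=0, q₋₂=1):
  k=0: a=19, p=19, q=1
  k=1: a=1, p=20, q=1
  k=2: a=1, p=39, q=2
  k=3: a=17, p=683, q=35
  k=4: a=3, p=2088, q=107

2088/107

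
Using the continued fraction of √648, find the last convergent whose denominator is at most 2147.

19601/770

√648 = [25; 2, 5, 6, 5, 2, 50, …] (period length 6).
Convergents:
  p_0/q_0 = 25/1
  p_1/q_1 = 51/2
  p_2/q_2 = 280/11
  p_3/q_3 = 1731/68
  p_4/q_4 = 8935/351
  p_5/q_5 = 19601/770
  p_6/q_6 = 988985/38851
q_5 = 770 ≤ 2147 < 38851 = q_6, so the answer is 19601/770.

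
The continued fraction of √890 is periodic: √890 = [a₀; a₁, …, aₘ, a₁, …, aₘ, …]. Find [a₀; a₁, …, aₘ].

a₀ = ⌊√890⌋ = 29.
With m₀=0, d₀=1 and mₖ₊₁ = dₖaₖ − mₖ, dₖ₊₁ = (n − mₖ₊₁²)/dₖ, aₖ₊₁ = ⌊(a₀+mₖ₊₁)/dₖ₊₁⌋:
  k=1: m=29, d=49, a=1
  k=2: m=20, d=10, a=4
  k=3: m=20, d=49, a=1
  k=4: m=29, d=1, a=58
d=1 and a=2a₀=58 at k=4, so the next step gives (m, d) = (29, 49) again — its k=1 value — and the period has length 4.

[29; 1, 4, 1, 58]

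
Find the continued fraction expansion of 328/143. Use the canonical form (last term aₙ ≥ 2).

[2; 3, 2, 2, 8]

328 = 2×143 + 42
143 = 3×42 + 17
42 = 2×17 + 8
17 = 2×8 + 1
8 = 8×1 + 0  (stop)
So 328/143 = [2; 3, 2, 2, 8].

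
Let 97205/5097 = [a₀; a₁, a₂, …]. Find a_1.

14

97205 = 19·5097 + 362   →  a_0 = 19
5097 = 14·362 + 29   →  a_1 = 14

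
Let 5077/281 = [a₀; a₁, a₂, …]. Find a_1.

14

5077 = 18·281 + 19   →  a_0 = 18
281 = 14·19 + 15   →  a_1 = 14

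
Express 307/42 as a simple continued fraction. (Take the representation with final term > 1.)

307 = 7·42 + 13
42 = 3·13 + 3
13 = 4·3 + 1
3 = 3·1 + 0  (stop)
So 307/42 = [7; 3, 4, 3].

[7; 3, 4, 3]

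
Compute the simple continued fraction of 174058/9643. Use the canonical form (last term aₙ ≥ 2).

[18; 19, 1, 12, 12, 3]

174058 = 18×9643 + 484
9643 = 19×484 + 447
484 = 1×447 + 37
447 = 12×37 + 3
37 = 12×3 + 1
3 = 3×1 + 0  (stop)
So 174058/9643 = [18; 19, 1, 12, 12, 3].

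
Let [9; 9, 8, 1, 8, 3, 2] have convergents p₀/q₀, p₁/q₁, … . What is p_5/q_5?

Using pₖ = aₖpₖ₋₁ + pₖ₋₂, qₖ = aₖqₖ₋₁ + qₖ₋₂ (with p₋₁=1, p₋₂=0, q₋₁=0, q₋₂=1):
  k=0: a=9, p=9, q=1
  k=1: a=9, p=82, q=9
  k=2: a=8, p=665, q=73
  k=3: a=1, p=747, q=82
  k=4: a=8, p=6641, q=729
  k=5: a=3, p=20670, q=2269

20670/2269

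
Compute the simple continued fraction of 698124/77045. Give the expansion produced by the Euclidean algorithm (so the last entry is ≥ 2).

[9; 16, 3, 16, 19, 5]

698124 = 9·77045 + 4719
77045 = 16·4719 + 1541
4719 = 3·1541 + 96
1541 = 16·96 + 5
96 = 19·5 + 1
5 = 5·1 + 0  (stop)
So 698124/77045 = [9; 16, 3, 16, 19, 5].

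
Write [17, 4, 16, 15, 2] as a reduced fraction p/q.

34889/2023

Using pₖ = aₖpₖ₋₁ + pₖ₋₂ and qₖ = aₖqₖ₋₁ + qₖ₋₂:
  k=0: a=17, p=17, q=1
  k=1: a=4, p=69, q=4
  k=2: a=16, p=1121, q=65
  k=3: a=15, p=16884, q=979
  k=4: a=2, p=34889, q=2023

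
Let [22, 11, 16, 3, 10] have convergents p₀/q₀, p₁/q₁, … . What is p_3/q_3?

11973/542

Using pₖ = aₖpₖ₋₁ + pₖ₋₂, qₖ = aₖqₖ₋₁ + qₖ₋₂ (with p₋₁=1, p₋₂=0, q₋₁=0, q₋₂=1):
  k=0: a=22, p=22, q=1
  k=1: a=11, p=243, q=11
  k=2: a=16, p=3910, q=177
  k=3: a=3, p=11973, q=542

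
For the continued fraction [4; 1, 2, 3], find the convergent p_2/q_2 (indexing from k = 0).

14/3

Using pₖ = aₖpₖ₋₁ + pₖ₋₂, qₖ = aₖqₖ₋₁ + qₖ₋₂ (with p₋₁=1, p₋₂=0, q₋₁=0, q₋₂=1):
  k=0: a=4, p=4, q=1
  k=1: a=1, p=5, q=1
  k=2: a=2, p=14, q=3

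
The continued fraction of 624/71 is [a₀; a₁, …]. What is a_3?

1

624 = 8·71 + 56   →  a_0 = 8
71 = 1·56 + 15   →  a_1 = 1
56 = 3·15 + 11   →  a_2 = 3
15 = 1·11 + 4   →  a_3 = 1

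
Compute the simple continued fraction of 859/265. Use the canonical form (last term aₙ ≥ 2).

859 = 3·265 + 64
265 = 4·64 + 9
64 = 7·9 + 1
9 = 9·1 + 0  (stop)
So 859/265 = [3; 4, 7, 9].

[3; 4, 7, 9]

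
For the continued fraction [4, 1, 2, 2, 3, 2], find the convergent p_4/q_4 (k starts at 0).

Using pₖ = aₖpₖ₋₁ + pₖ₋₂, qₖ = aₖqₖ₋₁ + qₖ₋₂ (with p₋₁=1, p₋₂=0, q₋₁=0, q₋₂=1):
  k=0: a=4, p=4, q=1
  k=1: a=1, p=5, q=1
  k=2: a=2, p=14, q=3
  k=3: a=2, p=33, q=7
  k=4: a=3, p=113, q=24

113/24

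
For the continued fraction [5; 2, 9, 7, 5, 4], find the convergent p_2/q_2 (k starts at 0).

Using pₖ = aₖpₖ₋₁ + pₖ₋₂, qₖ = aₖqₖ₋₁ + qₖ₋₂ (with p₋₁=1, p₋₂=0, q₋₁=0, q₋₂=1):
  k=0: a=5, p=5, q=1
  k=1: a=2, p=11, q=2
  k=2: a=9, p=104, q=19

104/19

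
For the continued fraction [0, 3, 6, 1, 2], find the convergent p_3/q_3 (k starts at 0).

7/22

Using pₖ = aₖpₖ₋₁ + pₖ₋₂, qₖ = aₖqₖ₋₁ + qₖ₋₂ (with p₋₁=1, p₋₂=0, q₋₁=0, q₋₂=1):
  k=0: a=0, p=0, q=1
  k=1: a=3, p=1, q=3
  k=2: a=6, p=6, q=19
  k=3: a=1, p=7, q=22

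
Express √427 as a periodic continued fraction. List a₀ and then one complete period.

[20; 1, 1, 1, 40]

a₀ = ⌊√427⌋ = 20.
With m₀=0, d₀=1 and mₖ₊₁ = dₖaₖ − mₖ, dₖ₊₁ = (n − mₖ₊₁²)/dₖ, aₖ₊₁ = ⌊(a₀+mₖ₊₁)/dₖ₊₁⌋:
  k=1: m=20, d=27, a=1
  k=2: m=7, d=14, a=1
  k=3: m=7, d=27, a=1
  k=4: m=20, d=1, a=40
d=1 and a=2a₀=40 at k=4, so the next step gives (m, d) = (20, 27) again — its k=1 value — and the period has length 4.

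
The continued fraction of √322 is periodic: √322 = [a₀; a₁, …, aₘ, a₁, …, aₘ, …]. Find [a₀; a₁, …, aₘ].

a₀ = ⌊√322⌋ = 17.
With m₀=0, d₀=1 and mₖ₊₁ = dₖaₖ − mₖ, dₖ₊₁ = (n − mₖ₊₁²)/dₖ, aₖ₊₁ = ⌊(a₀+mₖ₊₁)/dₖ₊₁⌋:
  k=1: m=17, d=33, a=1
  k=2: m=16, d=2, a=16
  k=3: m=16, d=33, a=1
  k=4: m=17, d=1, a=34
d=1 and a=2a₀=34 at k=4, so the next step gives (m, d) = (17, 33) again — its k=1 value — and the period has length 4.

[17; 1, 16, 1, 34]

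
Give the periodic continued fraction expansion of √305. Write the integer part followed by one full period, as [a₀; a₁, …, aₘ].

a₀ = ⌊√305⌋ = 17.
With m₀=0, d₀=1 and mₖ₊₁ = dₖaₖ − mₖ, dₖ₊₁ = (n − mₖ₊₁²)/dₖ, aₖ₊₁ = ⌊(a₀+mₖ₊₁)/dₖ₊₁⌋:
  k=1: m=17, d=16, a=2
  k=2: m=15, d=5, a=6
  k=3: m=15, d=16, a=2
  k=4: m=17, d=1, a=34
d=1 and a=2a₀=34 at k=4, so the next step gives (m, d) = (17, 16) again — its k=1 value — and the period has length 4.

[17; 2, 6, 2, 34]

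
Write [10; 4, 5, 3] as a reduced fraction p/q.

686/67

Fold from the inside: start with 3/1.
  5 + 1/3 = 16/3
  4 + 3/16 = 67/16
  10 + 16/67 = 686/67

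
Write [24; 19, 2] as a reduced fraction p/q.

Using pₖ = aₖpₖ₋₁ + pₖ₋₂ and qₖ = aₖqₖ₋₁ + qₖ₋₂:
  k=0: a=24, p=24, q=1
  k=1: a=19, p=457, q=19
  k=2: a=2, p=938, q=39

938/39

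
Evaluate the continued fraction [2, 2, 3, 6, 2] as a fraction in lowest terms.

Fold from the inside: start with 2/1.
  6 + 1/2 = 13/2
  3 + 2/13 = 41/13
  2 + 13/41 = 95/41
  2 + 41/95 = 231/95

231/95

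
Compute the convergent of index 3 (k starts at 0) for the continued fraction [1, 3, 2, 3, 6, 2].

31/24

Using pₖ = aₖpₖ₋₁ + pₖ₋₂, qₖ = aₖqₖ₋₁ + qₖ₋₂ (with p₋₁=1, p₋₂=0, q₋₁=0, q₋₂=1):
  k=0: a=1, p=1, q=1
  k=1: a=3, p=4, q=3
  k=2: a=2, p=9, q=7
  k=3: a=3, p=31, q=24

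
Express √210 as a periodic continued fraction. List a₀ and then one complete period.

a₀ = ⌊√210⌋ = 14.
With m₀=0, d₀=1 and mₖ₊₁ = dₖaₖ − mₖ, dₖ₊₁ = (n − mₖ₊₁²)/dₖ, aₖ₊₁ = ⌊(a₀+mₖ₊₁)/dₖ₊₁⌋:
  k=1: m=14, d=14, a=2
  k=2: m=14, d=1, a=28
d=1 and a=2a₀=28 at k=2, so the next step gives (m, d) = (14, 14) again — its k=1 value — and the period has length 2.

[14; 2, 28]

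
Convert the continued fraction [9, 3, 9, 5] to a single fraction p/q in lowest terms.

1333/143

Fold from the inside: start with 5/1.
  9 + 1/5 = 46/5
  3 + 5/46 = 143/46
  9 + 46/143 = 1333/143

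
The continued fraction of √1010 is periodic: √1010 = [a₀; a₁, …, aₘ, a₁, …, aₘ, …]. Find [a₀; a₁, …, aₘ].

a₀ = ⌊√1010⌋ = 31.

[31; 1, 3, 1, 1, 3, 1, 62]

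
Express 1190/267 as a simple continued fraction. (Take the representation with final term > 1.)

[4; 2, 5, 3, 3, 2]

1190 = 4*267 + 122
267 = 2*122 + 23
122 = 5*23 + 7
23 = 3*7 + 2
7 = 3*2 + 1
2 = 2*1 + 0  (stop)
So 1190/267 = [4; 2, 5, 3, 3, 2].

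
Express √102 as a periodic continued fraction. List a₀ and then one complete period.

a₀ = ⌊√102⌋ = 10.
With m₀=0, d₀=1 and mₖ₊₁ = dₖaₖ − mₖ, dₖ₊₁ = (n − mₖ₊₁²)/dₖ, aₖ₊₁ = ⌊(a₀+mₖ₊₁)/dₖ₊₁⌋:
  k=1: m=10, d=2, a=10
  k=2: m=10, d=1, a=20
d=1 and a=2a₀=20 at k=2, so the next step gives (m, d) = (10, 2) again — its k=1 value — and the period has length 2.

[10; 10, 20]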